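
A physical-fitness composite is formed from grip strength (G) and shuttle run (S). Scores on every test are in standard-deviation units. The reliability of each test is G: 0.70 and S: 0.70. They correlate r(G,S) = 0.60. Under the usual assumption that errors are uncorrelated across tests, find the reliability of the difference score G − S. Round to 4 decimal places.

0.2500

Var(G−S) = 1 + 1 − 2·0.60 = 2 − 1.2 = 0.8.
Under uncorrelated errors the observed covariances equal the true-score covariances, so only the own-variance terms attenuate.
True-score variance = [0.70 + 0.70] − 1.2 = 1.4 − 1.2 = 0.2.
Reliability = 0.2 / 0.8 = 0.2500.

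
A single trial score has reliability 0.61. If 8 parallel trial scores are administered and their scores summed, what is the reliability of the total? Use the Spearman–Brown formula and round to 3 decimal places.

0.926

ρ_k = kρ / (1 + (k−1)ρ) = 8·0.61 / (1 + 7·0.61) = 4.880 / 5.270 = 0.926.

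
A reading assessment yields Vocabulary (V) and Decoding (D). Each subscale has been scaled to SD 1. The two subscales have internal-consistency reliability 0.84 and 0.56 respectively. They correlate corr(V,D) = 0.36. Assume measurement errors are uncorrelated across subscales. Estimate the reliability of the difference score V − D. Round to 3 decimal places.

Var(V−D) = 1 + 1 − 2·0.36 = 2 − 0.72 = 1.28.
Under uncorrelated errors the observed covariances equal the true-score covariances, so only the own-variance terms attenuate.
True-score variance = [0.84 + 0.56] − 0.72 = 1.4 − 0.72 = 0.68.
Reliability = 0.68 / 1.28 = 0.531.

0.531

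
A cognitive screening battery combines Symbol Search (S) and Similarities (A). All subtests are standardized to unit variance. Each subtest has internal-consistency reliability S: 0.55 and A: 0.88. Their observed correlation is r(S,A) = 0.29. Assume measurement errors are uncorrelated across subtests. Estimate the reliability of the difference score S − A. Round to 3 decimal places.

0.599

Var(S−A) = 1 + 1 − 2·0.29 = 2 − 0.58 = 1.42.
Under uncorrelated errors the observed covariances equal the true-score covariances, so only the own-variance terms attenuate.
True-score variance = [0.55 + 0.88] − 0.58 = 1.43 − 0.58 = 0.85.
Reliability = 0.85 / 1.42 = 0.599.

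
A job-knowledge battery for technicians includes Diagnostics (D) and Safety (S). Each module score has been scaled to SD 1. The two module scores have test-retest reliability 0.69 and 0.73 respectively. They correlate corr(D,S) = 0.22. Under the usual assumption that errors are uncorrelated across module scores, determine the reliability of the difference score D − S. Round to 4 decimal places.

Var(D−S) = 1 + 1 − 2·0.22 = 2 − 0.44 = 1.56.
Under uncorrelated errors the observed covariances equal the true-score covariances, so only the own-variance terms attenuate.
True-score variance = [0.69 + 0.73] − 0.44 = 1.42 − 0.44 = 0.98.
Reliability = 0.98 / 1.56 = 0.6282.

0.6282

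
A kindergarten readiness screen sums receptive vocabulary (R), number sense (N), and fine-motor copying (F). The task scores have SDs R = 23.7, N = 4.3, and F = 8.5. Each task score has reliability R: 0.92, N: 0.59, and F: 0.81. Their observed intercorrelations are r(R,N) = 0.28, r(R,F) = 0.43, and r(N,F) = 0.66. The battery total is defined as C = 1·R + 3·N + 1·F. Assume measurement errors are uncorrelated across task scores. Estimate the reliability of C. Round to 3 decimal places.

0.902

Var(C) = 23.7² + 3²·4.3² + 8.5² + 2·[3·23.7·4.3·0.28 + 23.7·8.5·0.43 + 3·4.3·8.5·0.66] = 800.35 + 489.194 = 1289.54.
With uncorrelated errors the cross-covariances are all true-score covariance, so they carry over unchanged; only the diagonal terms shrink to ρᵢσᵢ².
True-score variance = [23.7²·0.92 + 3²·4.3²·0.59 + 8.5²·0.81] + 489.194 = 673.459 + 489.194 = 1162.65.
Reliability = 1162.65 / 1289.54 = 0.902.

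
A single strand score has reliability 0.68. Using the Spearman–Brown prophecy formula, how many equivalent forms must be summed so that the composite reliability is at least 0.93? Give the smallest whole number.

k ≥ ρ*(1−ρ₁)/(ρ₁(1−ρ*)) = 0.93·0.32 / (0.68·0.07) = 6.252.
Smallest integer k = 7.

7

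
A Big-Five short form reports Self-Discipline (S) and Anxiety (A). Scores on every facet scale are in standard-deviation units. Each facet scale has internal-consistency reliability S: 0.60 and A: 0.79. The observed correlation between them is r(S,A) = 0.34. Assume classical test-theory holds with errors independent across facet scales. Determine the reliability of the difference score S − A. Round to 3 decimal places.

0.538

Var(S−A) = 1 + 1 − 2·0.34 = 2 − 0.68 = 1.32.
Under uncorrelated errors the observed covariances equal the true-score covariances, so only the own-variance terms attenuate.
True-score variance = [0.60 + 0.79] − 0.68 = 1.39 − 0.68 = 0.71.
Reliability = 0.71 / 1.32 = 0.538.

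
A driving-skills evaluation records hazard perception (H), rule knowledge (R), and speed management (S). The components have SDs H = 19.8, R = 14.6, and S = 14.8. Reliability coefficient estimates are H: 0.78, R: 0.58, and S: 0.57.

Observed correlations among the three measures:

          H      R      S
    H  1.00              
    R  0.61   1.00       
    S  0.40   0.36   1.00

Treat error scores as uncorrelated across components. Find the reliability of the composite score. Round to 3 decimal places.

0.828

Var(H+R+S) = 19.8² + 14.6² + 14.8² + 2·[19.8·14.6·0.61 + 19.8·14.8·0.40 + 14.6·14.8·0.36] = 824.24 + 742.687 = 1566.93.
Because errors are independent across components, Cov(Tᵢ,Tⱼ) = Cov(Xᵢ,Xⱼ); the off-diagonal part of the true-score variance is the same as above.
True-score variance = [19.8²·0.78 + 14.6²·0.58 + 14.8²·0.57] + 742.687 = 554.277 + 742.687 = 1296.96.
Reliability = 1296.96 / 1566.93 = 0.828.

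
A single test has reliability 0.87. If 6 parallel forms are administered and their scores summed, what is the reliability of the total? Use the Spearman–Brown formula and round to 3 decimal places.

ρ_k = kρ / (1 + (k−1)ρ) = 6·0.87 / (1 + 5·0.87) = 5.220 / 5.350 = 0.976.

0.976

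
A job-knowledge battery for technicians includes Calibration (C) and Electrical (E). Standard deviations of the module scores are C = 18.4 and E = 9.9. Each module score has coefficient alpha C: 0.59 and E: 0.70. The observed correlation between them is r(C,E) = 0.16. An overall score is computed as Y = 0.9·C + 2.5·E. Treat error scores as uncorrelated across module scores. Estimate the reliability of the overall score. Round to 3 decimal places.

Var(Y) = 0.9²·18.4² + 2.5²·9.9² + 2·[2.25·18.4·9.9·0.16] = 886.796 + 131.155 = 1017.95.
With uncorrelated errors the cross-covariances are all true-score covariance, so they carry over unchanged; only the diagonal terms shrink to ρᵢσᵢ².
True-score variance = [0.9²·18.4²·0.59 + 2.5²·9.9²·0.70] + 131.155 = 590.592 + 131.155 = 721.747.
Reliability = 721.747 / 1017.95 = 0.709.

0.709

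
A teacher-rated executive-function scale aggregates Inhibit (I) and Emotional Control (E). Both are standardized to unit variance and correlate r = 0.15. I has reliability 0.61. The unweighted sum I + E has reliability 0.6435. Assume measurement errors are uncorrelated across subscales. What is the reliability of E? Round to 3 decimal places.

Var(I+E) = 2 + 2·0.15 = 2.300.
True-score variance = ρ_I + ρ_E + 2·0.15, so 0.6435 = (0.61 + ρ_E + 0.30) / 2.300.
ρ_E = 0.6435·2.300 − 0.61 − 0.30 = 0.570.

0.570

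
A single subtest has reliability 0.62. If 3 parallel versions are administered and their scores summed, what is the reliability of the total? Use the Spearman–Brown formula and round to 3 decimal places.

ρ_k = kρ / (1 + (k−1)ρ) = 3·0.62 / (1 + 2·0.62) = 1.860 / 2.240 = 0.830.

0.830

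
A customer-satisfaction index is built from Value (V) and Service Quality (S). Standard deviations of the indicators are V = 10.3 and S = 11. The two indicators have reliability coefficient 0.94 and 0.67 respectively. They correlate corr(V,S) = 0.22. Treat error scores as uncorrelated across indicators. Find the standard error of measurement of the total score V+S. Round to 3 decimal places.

6.804

Var(total) = 227.09 + 49.852 = 276.942.
True-score variance = 180.795 + 49.852 = 230.647, so reliability = 0.8328.
Error variance = 276.942 − 230.647 = 46.2954; SEM = √46.2954 = 6.804.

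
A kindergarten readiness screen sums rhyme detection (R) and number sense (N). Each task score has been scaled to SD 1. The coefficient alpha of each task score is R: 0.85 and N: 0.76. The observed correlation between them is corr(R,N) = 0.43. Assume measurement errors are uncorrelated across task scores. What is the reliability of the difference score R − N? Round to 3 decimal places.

0.658

Var(R−N) = 1 + 1 − 2·0.43 = 2 − 0.86 = 1.14.
With uncorrelated errors the cross-covariances are all true-score covariance, so they carry over unchanged; only the diagonal terms shrink to ρᵢσᵢ².
True-score variance = [0.85 + 0.76] − 0.86 = 1.61 − 0.86 = 0.75.
Reliability = 0.75 / 1.14 = 0.658.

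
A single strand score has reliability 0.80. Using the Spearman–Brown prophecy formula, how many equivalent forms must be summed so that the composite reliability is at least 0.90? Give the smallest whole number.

3

k ≥ ρ*(1−ρ₁)/(ρ₁(1−ρ*)) = 0.90·0.20 / (0.80·0.10) = 2.250.
Smallest integer k = 3.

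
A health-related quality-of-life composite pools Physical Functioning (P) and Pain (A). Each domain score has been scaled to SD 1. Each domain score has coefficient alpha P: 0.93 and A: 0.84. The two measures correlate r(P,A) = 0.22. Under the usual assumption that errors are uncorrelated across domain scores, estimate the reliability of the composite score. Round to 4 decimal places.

Var(P+A) = 2 + 2·[0.22] = 2 + 0.44 = 2.44.
Because errors are independent across components, Cov(Tᵢ,Tⱼ) = Cov(Xᵢ,Xⱼ); the off-diagonal part of the true-score variance is the same as above.
True-score variance = [0.93 + 0.84] + 0.44 = 1.77 + 0.44 = 2.21.
Reliability = 2.21 / 2.44 = 0.9057.

0.9057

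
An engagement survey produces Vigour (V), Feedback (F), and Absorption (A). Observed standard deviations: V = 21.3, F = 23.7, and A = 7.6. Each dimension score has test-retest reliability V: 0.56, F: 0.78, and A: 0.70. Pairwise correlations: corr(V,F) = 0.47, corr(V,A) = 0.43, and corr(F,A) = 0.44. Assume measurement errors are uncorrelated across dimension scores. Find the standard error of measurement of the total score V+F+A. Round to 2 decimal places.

18.45

Var(total) = 1073.14 + 772.244 = 1845.38.
True-score variance = 732.617 + 772.244 = 1504.86, so reliability = 0.8155.
Error variance = 1845.38 − 1504.86 = 340.523; SEM = √340.523 = 18.45.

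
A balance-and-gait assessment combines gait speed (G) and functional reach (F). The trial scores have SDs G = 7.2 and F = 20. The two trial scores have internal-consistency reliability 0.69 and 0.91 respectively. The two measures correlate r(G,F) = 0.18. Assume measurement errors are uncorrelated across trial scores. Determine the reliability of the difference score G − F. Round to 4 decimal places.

0.8698

Var(G−F) = 7.2² + 20² − 2·7.2·20·0.18 = 451.84 − 51.84 = 400.
With uncorrelated errors the cross-covariances are all true-score covariance, so they carry over unchanged; only the diagonal terms shrink to ρᵢσᵢ².
True-score variance = [7.2²·0.69 + 20²·0.91] − 51.84 = 399.77 − 51.84 = 347.93.
Reliability = 347.93 / 400 = 0.8698.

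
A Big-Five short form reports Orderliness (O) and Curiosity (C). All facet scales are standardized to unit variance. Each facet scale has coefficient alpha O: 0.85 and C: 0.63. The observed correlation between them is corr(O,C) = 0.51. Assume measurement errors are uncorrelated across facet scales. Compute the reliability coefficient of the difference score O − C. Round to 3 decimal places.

0.469

Var(O−C) = 1 + 1 − 2·0.51 = 2 − 1.02 = 0.98.
Under uncorrelated errors the observed covariances equal the true-score covariances, so only the own-variance terms attenuate.
True-score variance = [0.85 + 0.63] − 1.02 = 1.48 − 1.02 = 0.46.
Reliability = 0.46 / 0.98 = 0.469.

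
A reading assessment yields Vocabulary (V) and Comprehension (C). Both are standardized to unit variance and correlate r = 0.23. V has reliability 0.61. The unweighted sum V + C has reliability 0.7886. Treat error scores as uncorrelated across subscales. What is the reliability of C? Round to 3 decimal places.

Var(V+C) = 2 + 2·0.23 = 2.460.
True-score variance = ρ_V + ρ_C + 2·0.23, so 0.7886 = (0.61 + ρ_C + 0.46) / 2.460.
ρ_C = 0.7886·2.460 − 0.61 − 0.46 = 0.870.

0.870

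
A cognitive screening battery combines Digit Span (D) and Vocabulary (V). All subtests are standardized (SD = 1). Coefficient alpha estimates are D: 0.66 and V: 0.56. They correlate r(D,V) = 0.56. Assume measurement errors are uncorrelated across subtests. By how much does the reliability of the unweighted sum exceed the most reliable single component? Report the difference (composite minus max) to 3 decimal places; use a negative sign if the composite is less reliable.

0.090

Var(sum) = 2 + 1.12 = 3.12; true-score variance = 1.22 + 1.12 = 2.34; composite reliability = 0.7500.
Max component reliability = 0.6600.
Difference = 0.7500 − 0.6600 = 0.090.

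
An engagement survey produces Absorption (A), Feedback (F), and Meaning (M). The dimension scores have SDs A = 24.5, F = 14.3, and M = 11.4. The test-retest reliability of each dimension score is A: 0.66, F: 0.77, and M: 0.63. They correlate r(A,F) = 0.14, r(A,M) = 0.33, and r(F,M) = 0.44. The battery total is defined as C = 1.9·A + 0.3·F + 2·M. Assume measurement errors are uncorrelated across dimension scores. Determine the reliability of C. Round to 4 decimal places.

Var(C) = 1.9²·24.5² + 0.3²·14.3² + 2²·11.4² + 2·[0.57·24.5·14.3·0.14 + 3.8·24.5·11.4·0.33 + 0.6·14.3·11.4·0.44] = 2705.15 + 842.475 = 3547.62.
Under uncorrelated errors the observed covariances equal the true-score covariances, so only the own-variance terms attenuate.
True-score variance = [1.9²·24.5²·0.66 + 0.3²·14.3²·0.77 + 2²·11.4²·0.63] + 842.475 = 1771.83 + 842.475 = 2614.3.
Reliability = 2614.3 / 3547.62 = 0.7369.

0.7369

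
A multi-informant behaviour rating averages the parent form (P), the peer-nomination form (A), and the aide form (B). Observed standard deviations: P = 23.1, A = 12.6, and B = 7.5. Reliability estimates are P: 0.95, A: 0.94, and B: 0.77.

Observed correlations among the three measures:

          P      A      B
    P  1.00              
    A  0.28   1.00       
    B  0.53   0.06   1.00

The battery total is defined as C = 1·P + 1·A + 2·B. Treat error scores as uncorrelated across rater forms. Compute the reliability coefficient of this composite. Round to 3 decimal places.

Var(C) = 23.1² + 12.6² + 2²·7.5² + 2·[23.1·12.6·0.28 + 2·23.1·7.5·0.53 + 2·12.6·7.5·0.06] = 917.37 + 552.964 = 1470.33.
Because errors are independent across components, Cov(Tᵢ,Tⱼ) = Cov(Xᵢ,Xⱼ); the off-diagonal part of the true-score variance is the same as above.
True-score variance = [23.1²·0.95 + 12.6²·0.94 + 2²·7.5²·0.77] + 552.964 = 829.414 + 552.964 = 1382.38.
Reliability = 1382.38 / 1470.33 = 0.940.

0.940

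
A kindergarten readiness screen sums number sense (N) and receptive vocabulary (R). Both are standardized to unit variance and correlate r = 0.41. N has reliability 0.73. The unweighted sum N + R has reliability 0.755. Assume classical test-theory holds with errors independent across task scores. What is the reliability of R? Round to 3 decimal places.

Var(N+R) = 2 + 2·0.41 = 2.820.
True-score variance = ρ_N + ρ_R + 2·0.41, so 0.755 = (0.73 + ρ_R + 0.82) / 2.820.
ρ_R = 0.755·2.820 − 0.73 − 0.82 = 0.579.

0.579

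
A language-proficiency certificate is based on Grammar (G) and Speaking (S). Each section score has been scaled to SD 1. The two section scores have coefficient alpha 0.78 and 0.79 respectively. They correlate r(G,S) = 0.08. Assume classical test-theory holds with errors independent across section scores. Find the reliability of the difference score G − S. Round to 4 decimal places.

Var(G−S) = 1 + 1 − 2·0.08 = 2 − 0.16 = 1.84.
Under uncorrelated errors the observed covariances equal the true-score covariances, so only the own-variance terms attenuate.
True-score variance = [0.78 + 0.79] − 0.16 = 1.57 − 0.16 = 1.41.
Reliability = 1.41 / 1.84 = 0.7663.

0.7663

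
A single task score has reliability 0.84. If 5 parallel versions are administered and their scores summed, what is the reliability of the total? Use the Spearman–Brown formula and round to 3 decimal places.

0.963

ρ_k = kρ / (1 + (k−1)ρ) = 5·0.84 / (1 + 4·0.84) = 4.200 / 4.360 = 0.963.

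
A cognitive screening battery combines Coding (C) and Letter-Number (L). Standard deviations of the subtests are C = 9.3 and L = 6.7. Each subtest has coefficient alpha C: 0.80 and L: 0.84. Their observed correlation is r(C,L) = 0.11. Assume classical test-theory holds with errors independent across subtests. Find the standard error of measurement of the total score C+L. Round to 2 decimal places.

4.95

Var(total) = 131.38 + 13.7082 = 145.088.
True-score variance = 106.9 + 13.7082 = 120.608, so reliability = 0.8313.
Error variance = 145.088 − 120.608 = 24.4804; SEM = √24.4804 = 4.95.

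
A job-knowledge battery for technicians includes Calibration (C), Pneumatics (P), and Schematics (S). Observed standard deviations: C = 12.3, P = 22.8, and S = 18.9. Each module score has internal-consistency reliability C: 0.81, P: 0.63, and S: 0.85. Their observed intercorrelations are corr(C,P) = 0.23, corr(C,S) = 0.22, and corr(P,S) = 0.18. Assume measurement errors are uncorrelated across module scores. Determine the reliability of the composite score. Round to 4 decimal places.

Var(C+P+S) = 12.3² + 22.8² + 18.9² + 2·[12.3·22.8·0.23 + 12.3·18.9·0.22 + 22.8·18.9·0.18] = 1028.34 + 386.42 = 1414.76.
Under uncorrelated errors the observed covariances equal the true-score covariances, so only the own-variance terms attenuate.
True-score variance = [12.3²·0.81 + 22.8²·0.63 + 18.9²·0.85] + 386.42 = 753.673 + 386.42 = 1140.09.
Reliability = 1140.09 / 1414.76 = 0.8059.

0.8059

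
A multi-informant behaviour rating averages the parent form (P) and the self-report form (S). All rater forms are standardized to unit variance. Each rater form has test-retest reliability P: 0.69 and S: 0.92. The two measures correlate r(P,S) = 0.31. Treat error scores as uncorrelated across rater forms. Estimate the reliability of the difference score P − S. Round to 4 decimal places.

Var(P−S) = 1 + 1 − 2·0.31 = 2 − 0.62 = 1.38.
Under uncorrelated errors the observed covariances equal the true-score covariances, so only the own-variance terms attenuate.
True-score variance = [0.69 + 0.92] − 0.62 = 1.61 − 0.62 = 0.99.
Reliability = 0.99 / 1.38 = 0.7174.

0.7174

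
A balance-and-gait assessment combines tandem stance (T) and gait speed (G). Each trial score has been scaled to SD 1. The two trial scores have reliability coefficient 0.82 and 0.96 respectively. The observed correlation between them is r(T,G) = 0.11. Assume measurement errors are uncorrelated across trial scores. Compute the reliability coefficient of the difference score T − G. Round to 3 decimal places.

Var(T−G) = 1 + 1 − 2·0.11 = 2 − 0.22 = 1.78.
Because errors are independent across components, Cov(Tᵢ,Tⱼ) = Cov(Xᵢ,Xⱼ); the off-diagonal part of the true-score variance is the same as above.
True-score variance = [0.82 + 0.96] − 0.22 = 1.78 − 0.22 = 1.56.
Reliability = 1.56 / 1.78 = 0.876.

0.876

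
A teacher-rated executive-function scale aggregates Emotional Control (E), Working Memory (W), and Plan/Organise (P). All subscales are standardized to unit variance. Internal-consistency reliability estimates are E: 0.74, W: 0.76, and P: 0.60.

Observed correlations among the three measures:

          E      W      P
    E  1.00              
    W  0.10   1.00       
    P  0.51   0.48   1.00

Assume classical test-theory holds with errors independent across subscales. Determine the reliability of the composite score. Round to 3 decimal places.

0.826

Var(E+W+P) = 3 + 2·[0.10 + 0.51 + 0.48] = 3 + 2.18 = 5.18.
With uncorrelated errors the cross-covariances are all true-score covariance, so they carry over unchanged; only the diagonal terms shrink to ρᵢσᵢ².
True-score variance = [0.74 + 0.76 + 0.60] + 2.18 = 2.1 + 2.18 = 4.28.
Reliability = 4.28 / 5.18 = 0.826.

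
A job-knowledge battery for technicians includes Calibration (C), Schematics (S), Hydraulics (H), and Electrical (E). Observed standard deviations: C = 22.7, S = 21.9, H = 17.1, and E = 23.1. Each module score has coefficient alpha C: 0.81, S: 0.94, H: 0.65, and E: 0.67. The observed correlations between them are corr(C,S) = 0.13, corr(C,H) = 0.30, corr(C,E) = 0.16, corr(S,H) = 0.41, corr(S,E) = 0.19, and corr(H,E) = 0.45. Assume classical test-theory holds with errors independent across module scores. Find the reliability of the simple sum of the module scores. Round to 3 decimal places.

0.874

Var(C+S+H+E) = 22.7² + 21.9² + 17.1² + 23.1² + 2·[22.7·21.9·0.13 + 22.7·17.1·0.30 + 22.7·23.1·0.16 + 21.9·17.1·0.41 + 21.9·23.1·0.19 + 17.1·23.1·0.45] = 1820.92 + 1384.78 = 3205.7.
With uncorrelated errors the cross-covariances are all true-score covariance, so they carry over unchanged; only the diagonal terms shrink to ρᵢσᵢ².
True-score variance = [22.7²·0.81 + 21.9²·0.94 + 17.1²·0.65 + 23.1²·0.67] + 1384.78 = 1415.8 + 1384.78 = 2800.59.
Reliability = 2800.59 / 3205.7 = 0.874.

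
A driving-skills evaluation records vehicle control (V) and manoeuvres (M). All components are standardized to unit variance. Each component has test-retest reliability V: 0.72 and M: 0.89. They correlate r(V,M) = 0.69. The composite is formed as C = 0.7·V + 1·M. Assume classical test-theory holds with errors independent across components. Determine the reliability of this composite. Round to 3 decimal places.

0.899

Var(C) = 0.7² + 1 + 2·[0.7·0.69] = 1.49 + 0.966 = 2.456.
With uncorrelated errors the cross-covariances are all true-score covariance, so they carry over unchanged; only the diagonal terms shrink to ρᵢσᵢ².
True-score variance = [0.7²·0.72 + 0.89] + 0.966 = 1.2428 + 0.966 = 2.2088.
Reliability = 2.2088 / 2.456 = 0.899.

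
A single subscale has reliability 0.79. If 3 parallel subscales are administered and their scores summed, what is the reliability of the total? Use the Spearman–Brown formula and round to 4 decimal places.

ρ_k = kρ / (1 + (k−1)ρ) = 3·0.79 / (1 + 2·0.79) = 2.370 / 2.580 = 0.9186.

0.9186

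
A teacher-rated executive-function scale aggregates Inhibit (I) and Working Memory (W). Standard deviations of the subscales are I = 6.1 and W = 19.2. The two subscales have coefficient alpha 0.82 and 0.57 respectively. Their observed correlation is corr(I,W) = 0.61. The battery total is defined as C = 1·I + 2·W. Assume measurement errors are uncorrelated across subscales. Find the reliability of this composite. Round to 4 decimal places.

Var(C) = 6.1² + 2²·19.2² + 2·[2·6.1·19.2·0.61] = 1511.77 + 285.773 = 1797.54.
Because errors are independent across components, Cov(Tᵢ,Tⱼ) = Cov(Xᵢ,Xⱼ); the off-diagonal part of the true-score variance is the same as above.
True-score variance = [6.1²·0.82 + 2²·19.2²·0.57] + 285.773 = 871.011 + 285.773 = 1156.78.
Reliability = 1156.78 / 1797.54 = 0.6435.

0.6435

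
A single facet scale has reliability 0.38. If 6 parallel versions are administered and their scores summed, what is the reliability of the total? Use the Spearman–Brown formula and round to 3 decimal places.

0.786

ρ_k = kρ / (1 + (k−1)ρ) = 6·0.38 / (1 + 5·0.38) = 2.280 / 2.900 = 0.786.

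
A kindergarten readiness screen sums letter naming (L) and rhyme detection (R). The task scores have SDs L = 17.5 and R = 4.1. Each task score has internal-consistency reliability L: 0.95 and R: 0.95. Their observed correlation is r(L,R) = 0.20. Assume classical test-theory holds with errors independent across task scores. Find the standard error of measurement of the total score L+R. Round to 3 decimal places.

4.019

Var(total) = 323.06 + 28.7 = 351.76.
True-score variance = 306.907 + 28.7 = 335.607, so reliability = 0.9541.
Error variance = 351.76 − 335.607 = 16.153; SEM = √16.153 = 4.019.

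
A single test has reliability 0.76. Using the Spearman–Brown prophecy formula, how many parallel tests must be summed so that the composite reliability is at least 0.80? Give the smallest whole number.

k ≥ ρ*(1−ρ₁)/(ρ₁(1−ρ*)) = 0.80·0.24 / (0.76·0.20) = 1.263.
Smallest integer k = 2.

2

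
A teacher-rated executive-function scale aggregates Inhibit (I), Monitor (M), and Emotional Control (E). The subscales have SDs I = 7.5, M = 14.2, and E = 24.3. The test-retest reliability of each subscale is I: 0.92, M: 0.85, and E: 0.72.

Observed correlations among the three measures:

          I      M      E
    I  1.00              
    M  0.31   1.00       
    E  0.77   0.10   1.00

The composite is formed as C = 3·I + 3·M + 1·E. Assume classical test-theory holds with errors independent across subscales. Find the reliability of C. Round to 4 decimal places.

Var(C) = 3²·7.5² + 3²·14.2² + 24.3² + 2·[9·7.5·14.2·0.31 + 3·7.5·24.3·0.77 + 3·14.2·24.3·0.10] = 2911.5 + 1643.3 = 4554.8.
With uncorrelated errors the cross-covariances are all true-score covariance, so they carry over unchanged; only the diagonal terms shrink to ρᵢσᵢ².
True-score variance = [3²·7.5²·0.92 + 3²·14.2²·0.85 + 24.3²·0.72] + 1643.3 = 2433.45 + 1643.3 = 4076.75.
Reliability = 4076.75 / 4554.8 = 0.8950.

0.8950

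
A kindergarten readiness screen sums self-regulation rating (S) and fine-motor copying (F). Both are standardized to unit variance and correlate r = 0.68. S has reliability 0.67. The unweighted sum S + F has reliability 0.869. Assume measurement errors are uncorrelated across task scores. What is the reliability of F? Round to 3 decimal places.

Var(S+F) = 2 + 2·0.68 = 3.360.
True-score variance = ρ_S + ρ_F + 2·0.68, so 0.869 = (0.67 + ρ_F + 1.36) / 3.360.
ρ_F = 0.869·3.360 − 0.67 − 1.36 = 0.890.

0.890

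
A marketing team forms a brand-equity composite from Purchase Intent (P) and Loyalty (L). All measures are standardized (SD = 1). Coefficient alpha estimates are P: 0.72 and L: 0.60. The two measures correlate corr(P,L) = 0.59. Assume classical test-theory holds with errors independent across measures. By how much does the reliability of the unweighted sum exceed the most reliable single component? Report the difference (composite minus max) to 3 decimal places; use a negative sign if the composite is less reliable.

Var(sum) = 2 + 1.18 = 3.18; true-score variance = 1.32 + 1.18 = 2.5; composite reliability = 0.7862.
Max component reliability = 0.7200.
Difference = 0.7862 − 0.7200 = 0.066.

0.066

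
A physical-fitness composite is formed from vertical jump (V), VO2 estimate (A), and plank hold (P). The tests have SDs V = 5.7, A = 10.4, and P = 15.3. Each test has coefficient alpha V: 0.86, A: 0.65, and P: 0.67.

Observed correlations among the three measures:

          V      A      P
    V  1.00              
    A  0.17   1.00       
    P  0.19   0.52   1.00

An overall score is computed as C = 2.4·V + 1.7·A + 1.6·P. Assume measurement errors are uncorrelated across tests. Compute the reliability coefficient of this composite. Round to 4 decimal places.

Var(C) = 2.4²·5.7² + 1.7²·10.4² + 1.6²·15.3² + 2·[4.08·5.7·10.4·0.17 + 3.84·5.7·15.3·0.19 + 2.72·10.4·15.3·0.52] = 1099 + 659.609 = 1758.6.
Because errors are independent across components, Cov(Tᵢ,Tⱼ) = Cov(Xᵢ,Xⱼ); the off-diagonal part of the true-score variance is the same as above.
True-score variance = [2.4²·5.7²·0.86 + 1.7²·10.4²·0.65 + 1.6²·15.3²·0.67] + 659.609 = 765.632 + 659.609 = 1425.24.
Reliability = 1425.24 / 1758.6 = 0.8104.

0.8104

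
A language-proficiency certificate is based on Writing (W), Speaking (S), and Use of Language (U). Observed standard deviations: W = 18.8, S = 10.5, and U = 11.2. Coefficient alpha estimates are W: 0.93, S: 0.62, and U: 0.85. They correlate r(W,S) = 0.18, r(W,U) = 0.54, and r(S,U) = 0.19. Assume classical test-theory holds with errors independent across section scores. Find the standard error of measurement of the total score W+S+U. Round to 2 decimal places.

Var(total) = 589.13 + 343.157 = 932.287.
True-score variance = 503.678 + 343.157 = 846.835, so reliability = 0.9083.
Error variance = 932.287 − 846.835 = 85.4518; SEM = √85.4518 = 9.24.

9.24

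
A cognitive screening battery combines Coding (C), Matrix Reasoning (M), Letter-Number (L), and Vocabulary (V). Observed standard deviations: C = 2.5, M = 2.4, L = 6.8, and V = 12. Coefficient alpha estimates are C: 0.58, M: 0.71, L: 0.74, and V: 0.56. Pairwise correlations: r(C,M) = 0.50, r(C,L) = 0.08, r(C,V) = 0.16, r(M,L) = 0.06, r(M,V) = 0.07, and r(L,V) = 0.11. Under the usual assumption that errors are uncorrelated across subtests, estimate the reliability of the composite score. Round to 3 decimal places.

0.674

Var(C+M+L+V) = 2.5² + 2.4² + 6.8² + 12² + 2·[2.5·2.4·0.50 + 2.5·6.8·0.08 + 2.5·12·0.16 + 2.4·6.8·0.06 + 2.4·12·0.07 + 6.8·12·0.11] = 202.25 + 42.2624 = 244.512.
Under uncorrelated errors the observed covariances equal the true-score covariances, so only the own-variance terms attenuate.
True-score variance = [2.5²·0.58 + 2.4²·0.71 + 6.8²·0.74 + 12²·0.56] + 42.2624 = 122.572 + 42.2624 = 164.835.
Reliability = 164.835 / 244.512 = 0.674.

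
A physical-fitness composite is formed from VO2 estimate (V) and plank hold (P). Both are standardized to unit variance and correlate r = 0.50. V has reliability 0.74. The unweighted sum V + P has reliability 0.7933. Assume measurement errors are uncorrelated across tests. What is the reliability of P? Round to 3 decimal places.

Var(V+P) = 2 + 2·0.50 = 3.000.
True-score variance = ρ_V + ρ_P + 2·0.50, so 0.7933 = (0.74 + ρ_P + 1.00) / 3.000.
ρ_P = 0.7933·3.000 − 0.74 − 1.00 = 0.640.

0.640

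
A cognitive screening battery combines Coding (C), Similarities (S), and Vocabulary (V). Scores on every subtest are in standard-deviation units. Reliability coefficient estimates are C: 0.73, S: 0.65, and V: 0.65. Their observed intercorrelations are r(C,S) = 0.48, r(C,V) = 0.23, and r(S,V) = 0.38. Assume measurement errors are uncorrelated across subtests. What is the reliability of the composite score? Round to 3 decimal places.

Var(C+S+V) = 3 + 2·[0.48 + 0.23 + 0.38] = 3 + 2.18 = 5.18.
With uncorrelated errors the cross-covariances are all true-score covariance, so they carry over unchanged; only the diagonal terms shrink to ρᵢσᵢ².
True-score variance = [0.73 + 0.65 + 0.65] + 2.18 = 2.03 + 2.18 = 4.21.
Reliability = 4.21 / 5.18 = 0.813.

0.813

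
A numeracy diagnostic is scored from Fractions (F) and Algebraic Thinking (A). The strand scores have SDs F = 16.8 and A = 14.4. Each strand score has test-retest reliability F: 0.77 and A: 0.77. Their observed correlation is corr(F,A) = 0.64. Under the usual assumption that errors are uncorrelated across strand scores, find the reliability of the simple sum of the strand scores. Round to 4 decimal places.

0.8591

Var(F+A) = 16.8² + 14.4² + 2·[16.8·14.4·0.64] = 489.6 + 309.658 = 799.258.
Because errors are independent across components, Cov(Tᵢ,Tⱼ) = Cov(Xᵢ,Xⱼ); the off-diagonal part of the true-score variance is the same as above.
True-score variance = [16.8²·0.77 + 14.4²·0.77] + 309.658 = 376.992 + 309.658 = 686.65.
Reliability = 686.65 / 799.258 = 0.8591.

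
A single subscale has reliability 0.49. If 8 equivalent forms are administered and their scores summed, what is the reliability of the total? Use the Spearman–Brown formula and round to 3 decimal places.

ρ_k = kρ / (1 + (k−1)ρ) = 8·0.49 / (1 + 7·0.49) = 3.920 / 4.430 = 0.885.

0.885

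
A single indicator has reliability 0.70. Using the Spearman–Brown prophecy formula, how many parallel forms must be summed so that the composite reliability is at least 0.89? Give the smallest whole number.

4

k ≥ ρ*(1−ρ₁)/(ρ₁(1−ρ*)) = 0.89·0.30 / (0.70·0.11) = 3.468.
Smallest integer k = 4.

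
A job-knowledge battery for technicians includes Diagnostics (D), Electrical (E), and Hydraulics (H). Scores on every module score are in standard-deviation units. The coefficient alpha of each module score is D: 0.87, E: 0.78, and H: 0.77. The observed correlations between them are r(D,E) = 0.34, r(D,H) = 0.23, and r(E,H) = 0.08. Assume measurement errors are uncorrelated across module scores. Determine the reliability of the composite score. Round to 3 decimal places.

0.865

Var(D+E+H) = 3 + 2·[0.34 + 0.23 + 0.08] = 3 + 1.3 = 4.3.
Because errors are independent across components, Cov(Tᵢ,Tⱼ) = Cov(Xᵢ,Xⱼ); the off-diagonal part of the true-score variance is the same as above.
True-score variance = [0.87 + 0.78 + 0.77] + 1.3 = 2.42 + 1.3 = 3.72.
Reliability = 3.72 / 4.3 = 0.865.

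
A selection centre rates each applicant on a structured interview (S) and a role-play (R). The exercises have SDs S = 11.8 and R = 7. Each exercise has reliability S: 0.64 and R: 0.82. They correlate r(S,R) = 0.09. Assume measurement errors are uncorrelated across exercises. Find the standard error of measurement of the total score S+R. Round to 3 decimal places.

7.678

Var(total) = 188.24 + 14.868 = 203.108.
True-score variance = 129.294 + 14.868 = 144.162, so reliability = 0.7098.
Error variance = 203.108 − 144.162 = 58.9464; SEM = √58.9464 = 7.678.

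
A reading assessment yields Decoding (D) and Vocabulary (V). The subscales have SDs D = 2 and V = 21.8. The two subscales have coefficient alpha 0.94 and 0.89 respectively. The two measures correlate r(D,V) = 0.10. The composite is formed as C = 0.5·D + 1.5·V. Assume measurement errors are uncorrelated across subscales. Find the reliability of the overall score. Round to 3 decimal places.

Var(C) = 0.5²·2² + 1.5²·21.8² + 2·[0.75·2·21.8·0.10] = 1070.29 + 6.54 = 1076.83.
Under uncorrelated errors the observed covariances equal the true-score covariances, so only the own-variance terms attenuate.
True-score variance = [0.5²·2²·0.94 + 1.5²·21.8²·0.89] + 6.54 = 952.608 + 6.54 = 959.148.
Reliability = 959.148 / 1076.83 = 0.891.

0.891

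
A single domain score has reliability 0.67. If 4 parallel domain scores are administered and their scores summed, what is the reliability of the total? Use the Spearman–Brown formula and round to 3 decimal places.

0.890

ρ_k = kρ / (1 + (k−1)ρ) = 4·0.67 / (1 + 3·0.67) = 2.680 / 3.010 = 0.890.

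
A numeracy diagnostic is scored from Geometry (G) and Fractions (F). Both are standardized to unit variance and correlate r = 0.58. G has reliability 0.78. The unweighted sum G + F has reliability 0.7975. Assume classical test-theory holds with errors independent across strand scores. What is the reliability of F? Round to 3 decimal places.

Var(G+F) = 2 + 2·0.58 = 3.160.
True-score variance = ρ_G + ρ_F + 2·0.58, so 0.7975 = (0.78 + ρ_F + 1.16) / 3.160.
ρ_F = 0.7975·3.160 − 0.78 − 1.16 = 0.580.

0.580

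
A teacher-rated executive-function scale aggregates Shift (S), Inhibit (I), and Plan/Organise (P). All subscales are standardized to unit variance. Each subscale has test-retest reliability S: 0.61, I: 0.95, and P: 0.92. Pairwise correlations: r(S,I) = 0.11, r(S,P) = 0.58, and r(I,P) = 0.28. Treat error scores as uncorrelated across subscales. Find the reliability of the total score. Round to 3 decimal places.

Var(S+I+P) = 3 + 2·[0.11 + 0.58 + 0.28] = 3 + 1.94 = 4.94.
Under uncorrelated errors the observed covariances equal the true-score covariances, so only the own-variance terms attenuate.
True-score variance = [0.61 + 0.95 + 0.92] + 1.94 = 2.48 + 1.94 = 4.42.
Reliability = 4.42 / 4.94 = 0.895.

0.895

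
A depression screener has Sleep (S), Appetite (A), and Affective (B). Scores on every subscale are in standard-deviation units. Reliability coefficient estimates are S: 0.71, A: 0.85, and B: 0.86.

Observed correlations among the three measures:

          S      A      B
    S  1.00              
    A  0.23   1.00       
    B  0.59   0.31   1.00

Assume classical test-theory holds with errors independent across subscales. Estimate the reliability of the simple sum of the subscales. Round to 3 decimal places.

Var(S+A+B) = 3 + 2·[0.23 + 0.59 + 0.31] = 3 + 2.26 = 5.26.
Because errors are independent across components, Cov(Tᵢ,Tⱼ) = Cov(Xᵢ,Xⱼ); the off-diagonal part of the true-score variance is the same as above.
True-score variance = [0.71 + 0.85 + 0.86] + 2.26 = 2.42 + 2.26 = 4.68.
Reliability = 4.68 / 5.26 = 0.890.

0.890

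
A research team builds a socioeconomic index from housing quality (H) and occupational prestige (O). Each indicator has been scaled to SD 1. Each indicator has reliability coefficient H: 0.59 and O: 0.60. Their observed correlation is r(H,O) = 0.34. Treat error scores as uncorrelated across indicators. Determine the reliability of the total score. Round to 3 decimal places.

0.698

Var(H+O) = 2 + 2·[0.34] = 2 + 0.68 = 2.68.
Because errors are independent across components, Cov(Tᵢ,Tⱼ) = Cov(Xᵢ,Xⱼ); the off-diagonal part of the true-score variance is the same as above.
True-score variance = [0.59 + 0.60] + 0.68 = 1.19 + 0.68 = 1.87.
Reliability = 1.87 / 2.68 = 0.698.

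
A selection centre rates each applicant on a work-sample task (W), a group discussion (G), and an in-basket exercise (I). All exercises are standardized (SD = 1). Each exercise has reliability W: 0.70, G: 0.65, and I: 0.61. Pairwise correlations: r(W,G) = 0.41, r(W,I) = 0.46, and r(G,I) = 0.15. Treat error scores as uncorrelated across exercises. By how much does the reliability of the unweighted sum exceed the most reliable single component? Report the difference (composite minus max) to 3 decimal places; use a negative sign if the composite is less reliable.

Var(sum) = 3 + 2.04 = 5.04; true-score variance = 1.96 + 2.04 = 4; composite reliability = 0.7937.
Max component reliability = 0.7000.
Difference = 0.7937 − 0.7000 = 0.094.

0.094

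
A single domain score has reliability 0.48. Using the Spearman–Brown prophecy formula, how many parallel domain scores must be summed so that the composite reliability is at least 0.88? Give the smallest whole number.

8

k ≥ ρ*(1−ρ₁)/(ρ₁(1−ρ*)) = 0.88·0.52 / (0.48·0.12) = 7.944.
Smallest integer k = 8.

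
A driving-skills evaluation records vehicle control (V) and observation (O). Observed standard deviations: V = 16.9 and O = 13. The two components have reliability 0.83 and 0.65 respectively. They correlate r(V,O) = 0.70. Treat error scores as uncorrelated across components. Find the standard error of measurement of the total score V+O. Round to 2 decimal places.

Var(total) = 454.61 + 307.58 = 762.19.
True-score variance = 346.906 + 307.58 = 654.486, so reliability = 0.8587.
Error variance = 762.19 − 654.486 = 107.704; SEM = √107.704 = 10.38.

10.38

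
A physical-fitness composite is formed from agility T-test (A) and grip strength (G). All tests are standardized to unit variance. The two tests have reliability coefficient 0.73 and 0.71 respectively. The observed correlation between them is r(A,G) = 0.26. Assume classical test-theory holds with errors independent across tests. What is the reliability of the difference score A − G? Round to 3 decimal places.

Var(A−G) = 1 + 1 − 2·0.26 = 2 − 0.52 = 1.48.
Under uncorrelated errors the observed covariances equal the true-score covariances, so only the own-variance terms attenuate.
True-score variance = [0.73 + 0.71] − 0.52 = 1.44 − 0.52 = 0.92.
Reliability = 0.92 / 1.48 = 0.622.

0.622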